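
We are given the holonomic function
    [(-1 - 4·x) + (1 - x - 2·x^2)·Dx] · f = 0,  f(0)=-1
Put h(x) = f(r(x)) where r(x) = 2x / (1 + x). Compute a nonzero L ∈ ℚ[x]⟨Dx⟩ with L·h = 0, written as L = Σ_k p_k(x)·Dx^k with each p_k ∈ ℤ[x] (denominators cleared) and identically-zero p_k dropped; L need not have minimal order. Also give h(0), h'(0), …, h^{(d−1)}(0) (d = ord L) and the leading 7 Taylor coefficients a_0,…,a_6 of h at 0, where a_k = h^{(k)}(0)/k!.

f: a_k = -1, -1, -3, -5, -11, -21, -43, …
h₀=f(r): pull back L_f along r ⇒ L₀.
L = (2 + 18·x) + (-1 - x + 9·x^2 + 9·x^3)·Dx  (order 1).
h: a_k = -1, -2, -10, -18, -90, -162, -810, …
ICs: h(0) = -1.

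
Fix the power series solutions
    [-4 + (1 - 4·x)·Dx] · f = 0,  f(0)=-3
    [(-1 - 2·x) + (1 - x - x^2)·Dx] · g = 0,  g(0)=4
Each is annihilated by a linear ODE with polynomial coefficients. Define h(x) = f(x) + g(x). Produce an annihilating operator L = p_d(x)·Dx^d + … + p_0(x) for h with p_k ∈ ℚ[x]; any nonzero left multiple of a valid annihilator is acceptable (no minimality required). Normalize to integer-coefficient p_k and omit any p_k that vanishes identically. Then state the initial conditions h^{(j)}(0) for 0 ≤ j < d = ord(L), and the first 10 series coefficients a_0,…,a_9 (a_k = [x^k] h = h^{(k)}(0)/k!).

L = (-16 - 72·x + 24·x^2 - 32·x^3) + (28 - 38·x - 54·x^2 + 16·x^3 - 64·x^4)·Dx + (-3 + 17·x - 23·x^2 + 14·x^3 - 4·x^4 - 16·x^5)·Dx^2  (order 2).
h: a_k = 1, -8, -40, -180, -748, -3040, -12236, -49068, -196472, -786212, …
ICs: h(0) = 1, h′(0) = -8.

f: a_k = -3, -12, -48, -192, -768, -3072, -12288, -49152, -196608, -786432, …
g: a_k = 4, 4, 8, 12, 20, 32, 52, 84, 136, 220, …
Sum ⇒ L₀ = lclm(L_f,L_g) in ℚ(x)⟨Dx⟩.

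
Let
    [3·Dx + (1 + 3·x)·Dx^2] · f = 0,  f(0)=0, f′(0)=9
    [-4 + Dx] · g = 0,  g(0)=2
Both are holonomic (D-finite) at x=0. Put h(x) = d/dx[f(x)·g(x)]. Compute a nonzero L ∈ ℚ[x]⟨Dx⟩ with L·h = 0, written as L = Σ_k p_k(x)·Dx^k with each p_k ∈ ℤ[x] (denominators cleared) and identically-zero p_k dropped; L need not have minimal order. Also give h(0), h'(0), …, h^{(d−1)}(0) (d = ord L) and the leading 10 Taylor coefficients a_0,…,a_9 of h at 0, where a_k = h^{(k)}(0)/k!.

f: a_k = 0, 9, -27/2, 27, -243/4, 729/5, -729/2, 6561/7, -19683/8, 6561, …
g: a_k = 2, 8, 16, 64/3, 64/3, 256/15, 512/45, 2048/315, 1024/315, 4096/2835, …
Sym-product of L_f,L_g gives L₀ (≤ ord 2).
Derive L from L₀ (diff closure).
L = (40 + 96·x + 576·x^2) + (-14 - 84·x - 288·x^2)·Dx + (1 + 15·x + 36·x^2)·Dx^2  (order 2).
h: a_k = 18, 90, 270, 282, 708, -558, 15518/5, -42974/5, 187857/7, -3665786/45, …
ICs: h(0) = 18, h′(0) = 90.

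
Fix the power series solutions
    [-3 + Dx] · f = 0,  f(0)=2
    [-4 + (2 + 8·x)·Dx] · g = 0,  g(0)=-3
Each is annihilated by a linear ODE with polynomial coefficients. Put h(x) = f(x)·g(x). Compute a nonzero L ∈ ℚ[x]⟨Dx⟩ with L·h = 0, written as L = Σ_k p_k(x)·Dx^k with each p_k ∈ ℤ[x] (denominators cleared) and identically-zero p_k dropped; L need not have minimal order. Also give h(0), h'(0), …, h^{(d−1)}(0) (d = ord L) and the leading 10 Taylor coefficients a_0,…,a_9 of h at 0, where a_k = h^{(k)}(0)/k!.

L = (-5 - 12·x) + (1 + 4·x)·Dx  (order 1).
h: a_k = -6, -30, -51, -69, -129/4, -1893/20, 1377/8, -176247/280, 4632021/2240, -15776031/2240, …
ICs: h(0) = -6.

f: a_k = 2, 6, 9, 9, 27/4, 81/20, 81/40, 243/280, 729/2240, 243/2240, …
g: a_k = -3, -6, 6, -12, 30, -84, 252, -792, 2574, -8580, …
Product ⇒ symmetric product L₀, ord ≤ 1.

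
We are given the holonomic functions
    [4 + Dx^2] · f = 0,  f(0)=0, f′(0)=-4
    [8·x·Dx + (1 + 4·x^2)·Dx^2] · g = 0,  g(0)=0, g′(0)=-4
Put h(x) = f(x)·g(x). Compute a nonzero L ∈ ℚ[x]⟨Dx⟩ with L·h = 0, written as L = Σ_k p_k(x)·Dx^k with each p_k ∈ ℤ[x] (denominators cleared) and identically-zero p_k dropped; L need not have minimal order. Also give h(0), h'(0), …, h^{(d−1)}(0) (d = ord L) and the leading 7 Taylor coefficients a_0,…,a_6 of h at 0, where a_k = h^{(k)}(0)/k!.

L = (80 + 832·x^2 + 1408·x^4 + 2048·x^6 + 2048·x^8) + (96·x + 640·x^3 + 1536·x^5 + 2048·x^7)·Dx + (24 + 256·x^2 + 576·x^4 + 1024·x^6 + 1024·x^8)·Dx^2 + (24·x + 160·x^3 + 384·x^5 + 512·x^7)·Dx^3 + (1 + 12·x^2 + 56·x^4 + 128·x^6 + 128·x^8)·Dx^4  (order 4).
h: a_k = 0, 0, 16, 0, -32, 0, 608/9, …
ICs: h(0) = 0, h′(0) = 0, h′′(0) = 32, h′′′(0) = 0.

f: a_k = 0, -4, 0, 8/3, 0, -8/15, 0, …
g: a_k = 0, -4, 0, 16/3, 0, -64/5, 0, …
f·g: L₀ = L_f ⊗_s L_g, ord ≤ 2·2.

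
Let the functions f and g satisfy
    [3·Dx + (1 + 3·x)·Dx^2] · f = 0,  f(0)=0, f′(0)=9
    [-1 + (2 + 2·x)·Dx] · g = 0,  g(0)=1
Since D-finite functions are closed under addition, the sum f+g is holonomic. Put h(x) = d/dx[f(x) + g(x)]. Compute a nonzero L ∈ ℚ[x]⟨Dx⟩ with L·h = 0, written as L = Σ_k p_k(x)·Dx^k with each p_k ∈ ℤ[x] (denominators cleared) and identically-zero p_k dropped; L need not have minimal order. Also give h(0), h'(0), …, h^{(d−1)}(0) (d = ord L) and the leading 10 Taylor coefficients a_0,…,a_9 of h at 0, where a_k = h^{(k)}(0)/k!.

f: a_k = 0, 9, -27/2, 27, -243/4, 729/5, -729/2, 6561/7, -19683/8, 6561, …
g: a_k = 1, 1/2, -1/8, 1/16, -5/128, 7/256, -21/1024, 33/2048, -429/32768, 715/65536, …
f+g: L₀ = lclm(L_f,L_g), ord ≤ 2+1.
h₀' ⇒ L via d/dx closure of L₀.
L = (27 + 9·x) + (69 + 126·x + 45·x^2)·Dx + (10 + 46·x + 54·x^2 + 18·x^3)·Dx^2  (order 2).
h: a_k = 19/2, -109/4, 1299/16, -7781/32, 186659/256, -1119807/512, 13437159/2048, -80621997/4096, 3869841699/65536, -23219023739/131072, …
ICs: h(0) = 19/2, h′(0) = -109/4.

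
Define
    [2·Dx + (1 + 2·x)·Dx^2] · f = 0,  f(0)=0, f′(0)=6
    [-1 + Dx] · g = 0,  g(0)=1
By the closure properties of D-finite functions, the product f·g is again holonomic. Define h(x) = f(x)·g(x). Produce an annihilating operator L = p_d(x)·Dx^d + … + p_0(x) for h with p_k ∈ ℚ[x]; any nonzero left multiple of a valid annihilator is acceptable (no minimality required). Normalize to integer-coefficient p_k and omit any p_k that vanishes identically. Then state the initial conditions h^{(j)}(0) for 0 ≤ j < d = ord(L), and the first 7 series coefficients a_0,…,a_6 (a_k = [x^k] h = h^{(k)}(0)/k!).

f: a_k = 0, 6, -6, 8, -12, 96/5, -32, …
g: a_k = 1, 1, 1/2, 1/6, 1/24, 1/120, 1/720, …
h₀=f·g: eliminate ⇒ L₀, order ≤ 2·1.
L = (-1 + 2·x) - 4·x·Dx + (1 + 2·x)·Dx^2  (order 2).
h: a_k = 0, 6, 0, 5, -6, 209/20, -53/3, …
ICs: h(0) = 0, h′(0) = 6.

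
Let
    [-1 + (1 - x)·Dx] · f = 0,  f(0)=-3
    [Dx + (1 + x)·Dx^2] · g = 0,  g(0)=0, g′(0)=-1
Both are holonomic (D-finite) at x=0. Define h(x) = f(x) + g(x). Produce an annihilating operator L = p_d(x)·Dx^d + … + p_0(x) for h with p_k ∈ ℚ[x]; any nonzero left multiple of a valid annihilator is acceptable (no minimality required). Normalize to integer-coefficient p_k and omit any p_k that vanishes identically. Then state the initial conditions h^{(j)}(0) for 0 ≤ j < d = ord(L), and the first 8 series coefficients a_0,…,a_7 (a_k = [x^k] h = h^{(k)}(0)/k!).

f: a_k = -3, -3, -3, -3, -3, -3, -3, -3, …
g: a_k = 0, -1, 1/2, -1/3, 1/4, -1/5, 1/6, -1/7, …
L₀ := lclm(L_f,L_g); ord L₀ ≤ 1+2.
L = (10 + 2·x)·Dx + (4 + 16·x + 4·x^2)·Dx^2 + (-3 - x + 3·x^2 + x^3)·Dx^3  (order 3).
h: a_k = -3, -4, -5/2, -10/3, -11/4, -16/5, -17/6, -22/7, …
ICs: h(0) = -3, h′(0) = -4, h′′(0) = -5.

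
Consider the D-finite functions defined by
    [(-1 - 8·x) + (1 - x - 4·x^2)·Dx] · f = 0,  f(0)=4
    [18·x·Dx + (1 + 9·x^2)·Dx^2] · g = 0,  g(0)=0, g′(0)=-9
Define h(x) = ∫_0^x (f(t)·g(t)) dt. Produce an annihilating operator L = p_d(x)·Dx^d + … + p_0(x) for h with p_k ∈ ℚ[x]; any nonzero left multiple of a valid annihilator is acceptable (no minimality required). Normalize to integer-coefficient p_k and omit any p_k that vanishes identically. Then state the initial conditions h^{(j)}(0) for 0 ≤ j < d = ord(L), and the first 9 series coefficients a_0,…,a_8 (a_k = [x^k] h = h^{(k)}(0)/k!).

f: a_k = 4, 4, 20, 36, 116, 260, 724, 1764, 4660, …
g: a_k = 0, -9, 0, 27, 0, -729/5, 0, 6561/7, 0, …
h₀=f·g: eliminate ⇒ L₀, order ≤ 1·2.
∫: right-multiply L₀ by Dx.
L = (8 + 18·x + 216·x^2)·Dx + (2 - 2·x + 36·x^2 + 216·x^3)·Dx^2 + (-1 + x - 5·x^2 + 9·x^3 + 36·x^4)·Dx^3  (order 3).
h: a_k = 0, 0, -18, -12, -18, -216/5, -906/5, -9756/35, -2232/7, …
ICs: h(0) = 0, h′(0) = 0, h′′(0) = -36.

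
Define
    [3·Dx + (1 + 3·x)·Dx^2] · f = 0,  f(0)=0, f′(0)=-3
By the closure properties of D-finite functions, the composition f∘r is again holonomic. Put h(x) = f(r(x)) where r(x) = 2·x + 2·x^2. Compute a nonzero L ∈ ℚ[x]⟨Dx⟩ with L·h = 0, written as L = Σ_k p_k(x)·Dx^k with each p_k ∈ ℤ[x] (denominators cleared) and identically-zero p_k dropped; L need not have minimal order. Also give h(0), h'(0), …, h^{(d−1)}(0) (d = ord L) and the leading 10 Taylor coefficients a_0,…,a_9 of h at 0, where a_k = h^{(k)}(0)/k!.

L = (4 + 12·x + 12·x^2)·Dx + (1 + 8·x + 18·x^2 + 12·x^3)·Dx^2  (order 2).
h: a_k = 0, -6, 12, -36, 126, -2376/5, 1872, -53136/7, 31428, -132192, …
ICs: h(0) = 0, h′(0) = -6.

f: a_k = 0, -3, 9/2, -9, 81/4, -243/5, 243/2, -2187/7, 6561/8, -2187, …
Change of var in L_f (x↦r) gives L₀.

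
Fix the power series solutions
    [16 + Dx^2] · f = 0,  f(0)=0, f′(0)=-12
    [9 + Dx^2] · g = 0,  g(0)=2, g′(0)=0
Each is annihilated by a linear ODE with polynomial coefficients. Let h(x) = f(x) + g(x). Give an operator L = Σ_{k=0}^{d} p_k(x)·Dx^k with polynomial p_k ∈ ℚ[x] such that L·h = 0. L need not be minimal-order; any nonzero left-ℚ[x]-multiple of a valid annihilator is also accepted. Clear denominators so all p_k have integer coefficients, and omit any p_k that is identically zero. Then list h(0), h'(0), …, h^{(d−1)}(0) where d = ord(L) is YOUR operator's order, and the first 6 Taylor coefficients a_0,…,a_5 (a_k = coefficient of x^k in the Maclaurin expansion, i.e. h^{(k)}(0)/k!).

L = 144 + 25·Dx^2 + Dx^4  (order 4).
h: a_k = 2, -12, -9, 32, 27/4, -128/5, …
ICs: h(0) = 2, h′(0) = -12, h′′(0) = -18, h′′′(0) = 192.

f: a_k = 0, -12, 0, 32, 0, -128/5, …
g: a_k = 2, 0, -9, 0, 27/4, 0, …
f+g: L₀ = lclm(L_f,L_g), ord ≤ 2+2.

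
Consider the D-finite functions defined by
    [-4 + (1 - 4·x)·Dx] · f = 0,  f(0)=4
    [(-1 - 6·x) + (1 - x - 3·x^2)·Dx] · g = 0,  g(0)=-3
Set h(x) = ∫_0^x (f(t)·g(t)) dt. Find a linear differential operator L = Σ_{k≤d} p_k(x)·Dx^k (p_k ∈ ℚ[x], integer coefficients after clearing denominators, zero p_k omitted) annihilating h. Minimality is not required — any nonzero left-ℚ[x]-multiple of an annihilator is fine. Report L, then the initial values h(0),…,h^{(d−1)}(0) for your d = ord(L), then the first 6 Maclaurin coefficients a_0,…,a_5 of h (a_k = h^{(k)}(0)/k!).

L = (-5 + 2·x + 36·x^2)·Dx + (1 - 5·x + x^2 + 12·x^3)·Dx^2  (order 2).
h: a_k = 0, -12, -30, -96, -309, -5172/5, …
ICs: h(0) = 0, h′(0) = -12.

f: a_k = 4, 16, 64, 256, 1024, 4096, …
g: a_k = -3, -3, -12, -21, -57, -120, …
Product ⇒ symmetric product L₀, ord ≤ 1.
h=∫₀ˣh₀: take L = L₀·Dx.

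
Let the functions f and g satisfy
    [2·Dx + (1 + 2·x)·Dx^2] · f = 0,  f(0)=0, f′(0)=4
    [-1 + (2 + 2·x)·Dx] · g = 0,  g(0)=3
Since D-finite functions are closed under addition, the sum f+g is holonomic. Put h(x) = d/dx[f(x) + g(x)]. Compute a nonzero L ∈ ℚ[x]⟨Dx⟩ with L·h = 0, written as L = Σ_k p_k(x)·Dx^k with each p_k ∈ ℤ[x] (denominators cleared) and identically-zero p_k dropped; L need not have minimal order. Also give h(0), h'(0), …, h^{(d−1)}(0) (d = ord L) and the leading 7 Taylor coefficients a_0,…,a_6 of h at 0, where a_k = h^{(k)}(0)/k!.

L = (10 + 4·x) + (29 + 52·x + 20·x^2)·Dx + (6 + 22·x + 24·x^2 + 8·x^3)·Dx^2  (order 2).
h: a_k = 11/2, -35/4, 265/16, -1039/32, 16489/256, -65725/512, 524981/2048, …
ICs: h(0) = 11/2, h′(0) = -35/4.

f: a_k = 0, 4, -4, 16/3, -8, 64/5, -64/3, …
g: a_k = 3, 3/2, -3/8, 3/16, -15/128, 21/256, -63/1024, …
h₀=f+g: left-lcm gives L₀, ord ≤ 3.
Differentiate: ansatz ord ≤ ord L₀ ⇒ L.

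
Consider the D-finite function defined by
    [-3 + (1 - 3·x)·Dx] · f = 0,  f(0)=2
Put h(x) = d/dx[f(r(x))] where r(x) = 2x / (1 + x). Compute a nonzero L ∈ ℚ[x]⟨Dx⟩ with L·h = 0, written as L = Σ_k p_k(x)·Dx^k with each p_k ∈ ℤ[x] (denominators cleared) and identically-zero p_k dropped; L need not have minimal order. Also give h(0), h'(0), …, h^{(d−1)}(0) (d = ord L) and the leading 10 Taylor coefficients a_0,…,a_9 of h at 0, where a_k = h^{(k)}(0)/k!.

L = 10 + (-1 + 5·x)·Dx  (order 1).
h: a_k = 12, 120, 900, 6000, 37500, 225000, 1312500, 7500000, 42187500, 234375000, …
ICs: h(0) = 12.

f: a_k = 2, 6, 18, 54, 162, 486, 1458, 4374, 13122, 39366, …
Change of var in L_f (x↦r) gives L₀.
h=h₀': d/dx-closure on L₀ ⇒ L.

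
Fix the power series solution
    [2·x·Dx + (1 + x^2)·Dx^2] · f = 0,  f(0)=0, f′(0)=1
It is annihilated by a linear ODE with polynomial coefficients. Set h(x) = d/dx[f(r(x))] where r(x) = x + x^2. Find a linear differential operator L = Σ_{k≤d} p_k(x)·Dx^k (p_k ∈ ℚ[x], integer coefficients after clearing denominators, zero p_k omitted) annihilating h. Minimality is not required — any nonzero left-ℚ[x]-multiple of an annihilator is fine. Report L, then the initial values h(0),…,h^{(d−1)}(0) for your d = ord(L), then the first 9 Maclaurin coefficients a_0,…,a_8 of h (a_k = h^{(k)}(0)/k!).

L = (-2 + 2·x + 8·x^2 + 12·x^3 + 6·x^4) + (1 + 2·x + x^2 + 4·x^3 + 5·x^4 + 2·x^5)·Dx  (order 1).
h: a_k = 1, 2, -1, -4, -4, 4, 13, 8, -17, …
ICs: h(0) = 1.

f: a_k = 0, 1, 0, -1/3, 0, 1/5, 0, -1/7, 0, …
Substitute x→r, Dx→(1/r')Dx; clear ⇒ L₀.
h₀' ⇒ L via d/dx closure of L₀.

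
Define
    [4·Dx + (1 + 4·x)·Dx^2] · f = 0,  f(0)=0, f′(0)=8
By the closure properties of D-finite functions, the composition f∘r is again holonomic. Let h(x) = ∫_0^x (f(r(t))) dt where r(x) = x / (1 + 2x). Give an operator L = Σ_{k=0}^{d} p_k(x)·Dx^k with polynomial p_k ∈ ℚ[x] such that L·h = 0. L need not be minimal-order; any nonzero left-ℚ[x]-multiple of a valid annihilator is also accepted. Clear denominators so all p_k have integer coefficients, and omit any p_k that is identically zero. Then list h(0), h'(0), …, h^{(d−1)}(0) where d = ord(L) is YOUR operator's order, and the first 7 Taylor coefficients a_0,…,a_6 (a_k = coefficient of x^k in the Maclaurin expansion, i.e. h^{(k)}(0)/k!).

f: a_k = 0, 8, -16, 128/3, -128, 2048/5, -4096/3, …
Change of var in L_f (x↦r) gives L₀.
h=∫h₀ ⇒ L = L₀·Dx.
L = (8 + 24·x)·Dx^2 + (1 + 8·x + 12·x^2)·Dx^3  (order 3).
h: a_k = 0, 0, 4, -32/3, 104/3, -128, 7744/15, …
ICs: h(0) = 0, h′(0) = 0, h′′(0) = 8.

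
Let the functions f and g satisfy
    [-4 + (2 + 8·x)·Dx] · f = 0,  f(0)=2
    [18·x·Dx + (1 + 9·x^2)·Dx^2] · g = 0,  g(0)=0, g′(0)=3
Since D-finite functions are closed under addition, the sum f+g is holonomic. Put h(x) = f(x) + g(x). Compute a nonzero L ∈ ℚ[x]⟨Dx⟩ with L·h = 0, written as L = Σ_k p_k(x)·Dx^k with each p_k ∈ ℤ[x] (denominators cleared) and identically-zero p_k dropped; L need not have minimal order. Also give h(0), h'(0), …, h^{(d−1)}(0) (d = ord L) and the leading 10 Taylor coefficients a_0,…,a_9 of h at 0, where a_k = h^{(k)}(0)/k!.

L = (-18 - 180·x + 486·x^2 + 972·x^3)·Dx + (-15 - 72·x - 9·x^2 + 1944·x^3 + 3402·x^4)·Dx^2 + (-1 + 5·x + 54·x^2 + 153·x^3 + 567·x^4 + 972·x^5)·Dx^3  (order 3).
h: a_k = 2, 7, -4, -1, -20, 523/5, -168, 1509/7, -1716, 7907, …
ICs: h(0) = 2, h′(0) = 7, h′′(0) = -8.

f: a_k = 2, 4, -4, 8, -20, 56, -168, 528, -1716, 5720, …
g: a_k = 0, 3, 0, -9, 0, 243/5, 0, -2187/7, 0, 2187, …
f+g: L₀ = lclm(L_f,L_g), ord ≤ 1+2.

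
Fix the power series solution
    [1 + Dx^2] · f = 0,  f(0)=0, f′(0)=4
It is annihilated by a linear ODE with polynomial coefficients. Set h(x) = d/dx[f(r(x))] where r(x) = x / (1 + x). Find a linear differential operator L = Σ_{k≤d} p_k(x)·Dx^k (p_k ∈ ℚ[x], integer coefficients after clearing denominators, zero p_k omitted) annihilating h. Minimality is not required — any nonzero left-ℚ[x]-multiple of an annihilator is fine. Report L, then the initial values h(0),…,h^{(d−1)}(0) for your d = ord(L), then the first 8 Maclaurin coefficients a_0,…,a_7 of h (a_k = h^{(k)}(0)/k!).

f: a_k = 0, 4, 0, -2/3, 0, 1/30, 0, -1/1260, …
h₀=f(r): pull back L_f along r ⇒ L₀.
h=h₀': d/dx-closure on L₀ ⇒ L.
L = (7 + 12·x + 6·x^2) + (6 + 18·x + 18·x^2 + 6·x^3)·Dx + (1 + 4·x + 6·x^2 + 4·x^3 + x^4)·Dx^2  (order 2).
h: a_k = 4, -8, 10, -8, 1/6, 15, -6931/180, 3182/45, …
ICs: h(0) = 4, h′(0) = -8.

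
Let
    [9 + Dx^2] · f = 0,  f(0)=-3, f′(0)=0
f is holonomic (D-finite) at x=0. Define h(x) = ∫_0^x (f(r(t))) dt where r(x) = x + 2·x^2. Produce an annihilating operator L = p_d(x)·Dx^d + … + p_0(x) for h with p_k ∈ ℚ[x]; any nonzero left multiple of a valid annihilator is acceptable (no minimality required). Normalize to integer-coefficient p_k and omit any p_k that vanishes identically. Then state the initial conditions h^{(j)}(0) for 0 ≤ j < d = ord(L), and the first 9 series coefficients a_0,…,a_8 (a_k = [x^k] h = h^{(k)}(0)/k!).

f: a_k = -3, 0, 27/2, 0, -81/8, 0, 243/80, 0, -2187/4480, …
f∘r: x↦r, Dx↦Dx/r' in L_f ⇒ L₀.
Integrate: L := L₀·Dx.
L = (9 + 108·x + 432·x^2 + 576·x^3)·Dx - 4·Dx^2 + (1 + 4·x)·Dx^3  (order 3).
h: a_k = 0, -3, 0, 9/2, 27/2, 351/40, -27/2, -19197/560, -5751/160, …
ICs: h(0) = 0, h′(0) = -3, h′′(0) = 0.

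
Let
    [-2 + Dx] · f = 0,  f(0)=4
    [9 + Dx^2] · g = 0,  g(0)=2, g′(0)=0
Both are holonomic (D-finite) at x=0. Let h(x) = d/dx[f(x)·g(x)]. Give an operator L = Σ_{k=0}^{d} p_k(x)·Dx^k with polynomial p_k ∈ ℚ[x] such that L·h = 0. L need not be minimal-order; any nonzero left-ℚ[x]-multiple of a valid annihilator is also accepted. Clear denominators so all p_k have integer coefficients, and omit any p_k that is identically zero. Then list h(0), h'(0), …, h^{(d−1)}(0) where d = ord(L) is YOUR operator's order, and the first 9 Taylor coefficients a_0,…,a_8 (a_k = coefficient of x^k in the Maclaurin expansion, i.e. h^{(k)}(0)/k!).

L = 13 - 4·Dx + Dx^2  (order 2).
h: a_k = 16, -40, -184, -476/3, 122/3, 407/3, 3277/45, -239/630, -43079/2520, …
ICs: h(0) = 16, h′(0) = -40.

f: a_k = 4, 8, 8, 16/3, 8/3, 16/15, 16/45, 32/315, 8/315, …
g: a_k = 2, 0, -9, 0, 27/4, 0, -81/40, 0, 729/2240, …
Product ⇒ symmetric product L₀, ord ≤ 2.
h₀' ⇒ L via d/dx closure of L₀.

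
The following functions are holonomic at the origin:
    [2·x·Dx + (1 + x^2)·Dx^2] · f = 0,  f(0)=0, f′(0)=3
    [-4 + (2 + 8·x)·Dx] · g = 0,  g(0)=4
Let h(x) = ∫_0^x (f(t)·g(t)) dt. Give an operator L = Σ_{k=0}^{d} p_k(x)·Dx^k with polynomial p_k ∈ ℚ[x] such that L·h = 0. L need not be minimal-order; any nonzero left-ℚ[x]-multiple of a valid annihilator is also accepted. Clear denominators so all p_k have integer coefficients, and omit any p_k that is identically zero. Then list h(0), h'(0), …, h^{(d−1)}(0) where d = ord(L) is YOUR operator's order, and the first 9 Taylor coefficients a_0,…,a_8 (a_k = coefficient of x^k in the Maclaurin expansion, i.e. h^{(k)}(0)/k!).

f: a_k = 0, 3, 0, -1, 0, 3/5, 0, -3/7, 0, …
g: a_k = 4, 8, -8, 16, -40, 112, -336, 1056, -3432, …
Product ⇒ symmetric product L₀, ord ≤ 2.
h=∫₀ˣh₀: take L = L₀·Dx.
L = (12 - 4·x - 4·x^2)·Dx + (-4 - 14·x + 12·x^2 + 16·x^3)·Dx^2 + (1 + 8·x + 17·x^2 + 8·x^3 + 16·x^4)·Dx^3  (order 3).
h: a_k = 0, 0, 6, 8, -7, 8, -274/15, 232/5, -8527/70, …
ICs: h(0) = 0, h′(0) = 0, h′′(0) = 12.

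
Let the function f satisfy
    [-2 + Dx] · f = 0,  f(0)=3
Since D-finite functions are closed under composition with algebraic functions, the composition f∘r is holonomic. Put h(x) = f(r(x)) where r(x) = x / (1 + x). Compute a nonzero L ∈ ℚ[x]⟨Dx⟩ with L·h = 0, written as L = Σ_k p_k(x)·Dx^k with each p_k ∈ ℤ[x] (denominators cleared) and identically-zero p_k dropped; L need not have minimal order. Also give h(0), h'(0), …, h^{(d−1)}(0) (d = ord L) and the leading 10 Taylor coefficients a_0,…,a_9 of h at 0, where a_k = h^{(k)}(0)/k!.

f: a_k = 3, 6, 6, 4, 2, 4/5, 4/15, 8/105, 2/105, 4/945, …
L₀ from L_f via x↦r, Dx↦r'^{-1}Dx.
L = -2 + (1 + 2·x + x^2)·Dx  (order 1).
h: a_k = 3, 6, 0, -2, 2, -6/5, 4/15, 10/21, -32/35, 142/135, …
ICs: h(0) = 3.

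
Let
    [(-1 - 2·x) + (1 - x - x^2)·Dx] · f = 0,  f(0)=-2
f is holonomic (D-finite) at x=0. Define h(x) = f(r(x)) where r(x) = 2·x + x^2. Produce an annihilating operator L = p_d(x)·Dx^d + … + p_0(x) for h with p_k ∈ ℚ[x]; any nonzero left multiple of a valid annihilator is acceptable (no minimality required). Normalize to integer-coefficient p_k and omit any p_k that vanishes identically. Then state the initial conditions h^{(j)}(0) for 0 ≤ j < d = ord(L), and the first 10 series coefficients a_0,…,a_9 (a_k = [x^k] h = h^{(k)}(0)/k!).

f: a_k = -2, -2, -4, -6, -10, -16, -26, -42, -68, -110, …
Substitute x→r, Dx→(1/r')Dx; clear ⇒ L₀.
L = (2 + 10·x + 12·x^2 + 4·x^3) + (-1 + 2·x + 5·x^2 + 4·x^3 + x^4)·Dx  (order 1).
h: a_k = -2, -4, -18, -64, -236, -868, -3190, -11728, -43114, -158496, …
ICs: h(0) = -2.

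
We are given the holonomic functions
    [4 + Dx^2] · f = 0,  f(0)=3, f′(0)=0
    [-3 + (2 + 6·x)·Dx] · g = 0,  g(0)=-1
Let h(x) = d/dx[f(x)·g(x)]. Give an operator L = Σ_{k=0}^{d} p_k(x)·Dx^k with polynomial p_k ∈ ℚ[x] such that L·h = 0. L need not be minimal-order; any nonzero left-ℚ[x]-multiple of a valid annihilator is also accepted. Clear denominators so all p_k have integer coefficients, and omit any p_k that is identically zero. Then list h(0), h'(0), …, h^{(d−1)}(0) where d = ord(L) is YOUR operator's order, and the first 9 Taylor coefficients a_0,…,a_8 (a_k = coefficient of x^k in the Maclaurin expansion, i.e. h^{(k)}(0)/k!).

L = (1453 + 11712·x + 26784·x^2 + 27648·x^3 + 20736·x^4) + (132 - 756·x - 5184·x^2 - 5184·x^3)·Dx + (172 + 1416·x + 4428·x^2 + 6912·x^3 + 5184·x^4)·Dx^2  (order 2).
h: a_k = -9/2, 75/4, 189/16, 95/32, -16395/256, 435961/2560, -4933523/10240, 598666367/430080, -9200046321/2293760, …
ICs: h(0) = -9/2, h′(0) = 75/4.

f: a_k = 3, 0, -6, 0, 2, 0, -4/15, 0, 2/105, …
g: a_k = -1, -3/2, 9/8, -27/16, 405/128, -1701/256, 15309/1024, -72171/2048, 2814669/32768, …
Product ⇒ symmetric product L₀, ord ≤ 2.
h=h₀': d/dx-closure on L₀ ⇒ L.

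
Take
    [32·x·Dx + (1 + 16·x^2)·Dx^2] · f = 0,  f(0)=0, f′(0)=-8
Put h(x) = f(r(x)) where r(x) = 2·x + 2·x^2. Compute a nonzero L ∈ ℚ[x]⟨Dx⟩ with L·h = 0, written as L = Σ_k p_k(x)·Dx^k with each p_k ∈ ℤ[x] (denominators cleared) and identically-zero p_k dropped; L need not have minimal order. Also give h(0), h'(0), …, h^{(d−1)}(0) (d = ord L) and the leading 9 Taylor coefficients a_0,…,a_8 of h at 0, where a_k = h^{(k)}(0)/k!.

L = (-2 + 128·x + 512·x^2 + 768·x^3 + 384·x^4)·Dx + (1 + 2·x + 64·x^2 + 256·x^3 + 320·x^4 + 128·x^5)·Dx^2  (order 2).
h: a_k = 0, -16, -16, 1024/3, 1024, -60416/5, -195584/3, 3276800/7, 4063232, …
ICs: h(0) = 0, h′(0) = -16.

f: a_k = 0, -8, 0, 128/3, 0, -2048/5, 0, 32768/7, 0, …
L₀ from L_f via x↦r, Dx↦r'^{-1}Dx.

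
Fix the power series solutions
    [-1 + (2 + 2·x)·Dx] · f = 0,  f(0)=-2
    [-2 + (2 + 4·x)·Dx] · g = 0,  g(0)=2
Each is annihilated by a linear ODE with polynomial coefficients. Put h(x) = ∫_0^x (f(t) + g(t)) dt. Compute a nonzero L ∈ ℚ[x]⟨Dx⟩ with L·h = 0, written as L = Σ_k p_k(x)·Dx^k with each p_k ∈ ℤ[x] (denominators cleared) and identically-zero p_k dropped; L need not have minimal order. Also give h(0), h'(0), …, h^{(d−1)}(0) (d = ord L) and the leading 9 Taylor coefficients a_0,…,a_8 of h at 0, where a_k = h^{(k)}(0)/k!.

f: a_k = -2, -1, 1/4, -1/8, 5/64, -7/128, 21/512, -33/1024, 429/16384, …
g: a_k = 2, 2, -1, 1, -5/4, 7/4, -21/8, 33/8, -429/64, …
Sum ⇒ L₀ = lclm(L_f,L_g) in ℚ(x)⟨Dx⟩.
Integrate: L := L₀·Dx.
L = -Dx + (3 + 4·x)·Dx^2 + (2 + 6·x + 4·x^2)·Dx^3  (order 3).
h: a_k = 0, 0, 1/2, -1/4, 7/32, -15/64, 217/768, -189/512, 4191/8192, …
ICs: h(0) = 0, h′(0) = 0, h′′(0) = 1.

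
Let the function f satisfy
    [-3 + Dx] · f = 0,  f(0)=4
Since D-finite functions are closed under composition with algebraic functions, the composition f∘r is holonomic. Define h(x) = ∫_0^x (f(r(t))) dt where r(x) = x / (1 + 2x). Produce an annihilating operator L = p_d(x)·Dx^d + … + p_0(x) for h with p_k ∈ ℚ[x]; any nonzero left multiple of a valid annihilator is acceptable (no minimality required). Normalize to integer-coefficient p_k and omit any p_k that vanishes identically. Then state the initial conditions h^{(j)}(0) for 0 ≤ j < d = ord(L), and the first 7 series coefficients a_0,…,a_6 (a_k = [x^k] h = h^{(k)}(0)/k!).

f: a_k = 4, 12, 18, 18, 27/2, 81/10, 81/20, …
f∘r: x↦r, Dx↦Dx/r' in L_f ⇒ L₀.
Integrate: L := L₀·Dx.
L = -3·Dx + (1 + 4·x + 4·x^2)·Dx^2  (order 2).
h: a_k = 0, 4, 6, -2, -3/2, 51/10, -173/20, …
ICs: h(0) = 0, h′(0) = 4.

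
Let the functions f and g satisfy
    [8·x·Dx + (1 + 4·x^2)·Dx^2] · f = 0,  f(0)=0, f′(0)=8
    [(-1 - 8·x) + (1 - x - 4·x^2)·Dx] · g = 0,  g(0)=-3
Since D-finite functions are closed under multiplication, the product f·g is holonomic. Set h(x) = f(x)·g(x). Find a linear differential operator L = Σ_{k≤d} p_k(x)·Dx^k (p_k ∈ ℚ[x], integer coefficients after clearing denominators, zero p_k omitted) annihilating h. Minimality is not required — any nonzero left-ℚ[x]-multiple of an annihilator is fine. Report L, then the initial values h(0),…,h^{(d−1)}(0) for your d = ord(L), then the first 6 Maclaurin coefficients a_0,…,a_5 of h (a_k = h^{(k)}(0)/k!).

L = (8 + 8·x + 96·x^2) + (2 + 8·x + 16·x^2 + 96·x^3)·Dx + (-1 + x + 4·x^3 + 16·x^4)·Dx^2  (order 2).
h: a_k = 0, -24, -24, -88, -184, -3064/5, …
ICs: h(0) = 0, h′(0) = -24.

f: a_k = 0, 8, 0, -32/3, 0, 128/5, …
g: a_k = -3, -3, -15, -27, -87, -195, …
L₀ := L_f ⊗_s L_g (sym. prod.), ord ≤ 2.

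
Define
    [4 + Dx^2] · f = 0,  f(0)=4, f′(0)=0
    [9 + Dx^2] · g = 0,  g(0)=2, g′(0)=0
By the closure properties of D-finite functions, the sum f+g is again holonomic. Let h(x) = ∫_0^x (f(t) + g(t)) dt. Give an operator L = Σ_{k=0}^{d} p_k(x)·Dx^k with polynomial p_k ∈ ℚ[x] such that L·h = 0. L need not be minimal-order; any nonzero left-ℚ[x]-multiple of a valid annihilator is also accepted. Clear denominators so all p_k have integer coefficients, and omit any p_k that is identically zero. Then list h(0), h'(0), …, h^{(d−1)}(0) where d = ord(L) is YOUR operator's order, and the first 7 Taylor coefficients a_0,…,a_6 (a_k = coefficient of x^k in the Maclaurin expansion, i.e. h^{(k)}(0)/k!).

f: a_k = 4, 0, -8, 0, 8/3, 0, -16/45, …
g: a_k = 2, 0, -9, 0, 27/4, 0, -81/40, …
Sum ⇒ L₀ = lclm(L_f,L_g) in ℚ(x)⟨Dx⟩.
Integrate: L := L₀·Dx.
L = 36·Dx + 13·Dx^3 + Dx^5  (order 5).
h: a_k = 0, 6, 0, -17/3, 0, 113/60, 0, …
ICs: h(0) = 0, h′(0) = 6, h′′(0) = 0, h′′′(0) = -34, h′′′′(0) = 0.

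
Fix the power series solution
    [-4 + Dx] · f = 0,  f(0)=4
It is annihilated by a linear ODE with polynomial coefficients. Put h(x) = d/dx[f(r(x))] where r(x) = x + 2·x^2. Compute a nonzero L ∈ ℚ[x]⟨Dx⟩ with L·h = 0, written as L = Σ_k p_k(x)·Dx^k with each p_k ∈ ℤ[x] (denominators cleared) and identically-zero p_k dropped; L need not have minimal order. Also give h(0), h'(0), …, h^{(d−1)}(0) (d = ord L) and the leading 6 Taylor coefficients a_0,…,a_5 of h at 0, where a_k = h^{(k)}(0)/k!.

L = (8 + 32·x + 64·x^2) + (-1 - 4·x)·Dx  (order 1).
h: a_k = 16, 128, 512, 5120/3, 13312/3, 155648/15, …
ICs: h(0) = 16.

f: a_k = 4, 16, 32, 128/3, 128/3, 512/15, …
Change of var in L_f (x↦r) gives L₀.
Differentiate: ansatz ord ≤ ord L₀ ⇒ L.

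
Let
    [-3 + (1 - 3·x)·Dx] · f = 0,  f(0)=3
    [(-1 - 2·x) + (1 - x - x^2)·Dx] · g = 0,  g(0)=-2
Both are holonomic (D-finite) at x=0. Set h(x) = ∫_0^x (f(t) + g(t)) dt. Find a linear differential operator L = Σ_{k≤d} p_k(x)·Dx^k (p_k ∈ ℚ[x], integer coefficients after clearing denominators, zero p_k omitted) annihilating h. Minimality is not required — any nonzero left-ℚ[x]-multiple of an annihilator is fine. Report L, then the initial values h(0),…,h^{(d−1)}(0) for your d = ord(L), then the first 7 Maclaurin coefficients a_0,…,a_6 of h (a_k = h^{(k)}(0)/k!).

L = (-6 - 36·x + 18·x^2 - 18·x^3)·Dx + (14 - 18·x - 24·x^2 + 18·x^3 - 36·x^4)·Dx^2 + (-2 + 10·x - 15·x^2 + 10·x^3 - 9·x^5)·Dx^3  (order 3).
h: a_k = 0, 1, 7/2, 23/3, 75/4, 233/5, 713/6, …
ICs: h(0) = 0, h′(0) = 1, h′′(0) = 7.

f: a_k = 3, 9, 27, 81, 243, 729, 2187, …
g: a_k = -2, -2, -4, -6, -10, -16, -26, …
Weyl lclm of L_f,L_g ⇒ L₀ (ord ≤ 2).
h=∫h₀ ⇒ L = L₀·Dx.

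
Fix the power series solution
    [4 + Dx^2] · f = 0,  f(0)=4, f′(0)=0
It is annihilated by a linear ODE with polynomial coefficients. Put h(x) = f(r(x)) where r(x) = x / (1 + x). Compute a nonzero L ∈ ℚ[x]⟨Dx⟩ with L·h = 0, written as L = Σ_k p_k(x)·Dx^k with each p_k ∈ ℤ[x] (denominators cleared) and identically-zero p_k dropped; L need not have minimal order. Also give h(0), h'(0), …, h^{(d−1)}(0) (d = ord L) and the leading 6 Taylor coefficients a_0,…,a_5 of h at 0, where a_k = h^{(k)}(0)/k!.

L = 4 + (2 + 6·x + 6·x^2 + 2·x^3)·Dx + (1 + 4·x + 6·x^2 + 4·x^3 + x^4)·Dx^2  (order 2).
h: a_k = 4, 0, -8, 16, -64/3, 64/3, …
ICs: h(0) = 4, h′(0) = 0.

f: a_k = 4, 0, -8, 0, 8/3, 0, …
Substitute x→r, Dx→(1/r')Dx; clear ⇒ L₀.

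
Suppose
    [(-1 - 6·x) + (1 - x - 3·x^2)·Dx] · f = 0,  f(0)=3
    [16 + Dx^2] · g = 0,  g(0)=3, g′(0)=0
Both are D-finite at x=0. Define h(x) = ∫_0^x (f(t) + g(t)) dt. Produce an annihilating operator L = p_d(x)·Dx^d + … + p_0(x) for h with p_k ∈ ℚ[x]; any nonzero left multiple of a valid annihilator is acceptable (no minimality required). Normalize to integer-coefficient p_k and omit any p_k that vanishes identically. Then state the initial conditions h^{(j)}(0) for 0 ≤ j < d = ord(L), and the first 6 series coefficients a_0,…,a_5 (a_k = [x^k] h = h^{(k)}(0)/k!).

L = (464 + 2816·x + 416·x^2 + 2112·x^3 + 5760·x^4 + 6912·x^5)·Dx + (-192 + 304·x + 672·x^2 - 1312·x^3 - 1008·x^4 + 3456·x^5 + 3456·x^6)·Dx^2 + (29 + 176·x + 26·x^2 + 132·x^3 + 360·x^4 + 432·x^5)·Dx^3 + (-12 + 19·x + 42·x^2 - 82·x^3 - 63·x^4 + 216·x^5 + 216·x^6)·Dx^4  (order 4).
h: a_k = 0, 6, 3/2, -4, 21/4, 89/5, …
ICs: h(0) = 0, h′(0) = 6, h′′(0) = 3, h′′′(0) = -24.

f: a_k = 3, 3, 12, 21, 57, 120, …
g: a_k = 3, 0, -24, 0, 32, 0, …
h₀=f+g: left-lcm gives L₀, ord ≤ 3.
h=∫h₀ ⇒ L = L₀·Dx.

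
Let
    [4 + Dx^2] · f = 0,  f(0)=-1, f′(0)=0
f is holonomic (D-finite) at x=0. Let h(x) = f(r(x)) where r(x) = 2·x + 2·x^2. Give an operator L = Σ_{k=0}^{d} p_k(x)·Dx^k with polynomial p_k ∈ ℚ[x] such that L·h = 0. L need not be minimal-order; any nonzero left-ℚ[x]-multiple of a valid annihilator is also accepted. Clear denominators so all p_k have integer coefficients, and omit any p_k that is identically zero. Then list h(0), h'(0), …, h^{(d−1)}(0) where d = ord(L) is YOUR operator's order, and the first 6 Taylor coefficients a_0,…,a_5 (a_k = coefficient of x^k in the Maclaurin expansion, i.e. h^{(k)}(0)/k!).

L = (16 + 96·x + 192·x^2 + 128·x^3) - 2·Dx + (1 + 2·x)·Dx^2  (order 2).
h: a_k = -1, 0, 8, 16, -8/3, -128/3, …
ICs: h(0) = -1, h′(0) = 0.

f: a_k = -1, 0, 2, 0, -2/3, 0, …
Substitute x→r, Dx→(1/r')Dx; clear ⇒ L₀.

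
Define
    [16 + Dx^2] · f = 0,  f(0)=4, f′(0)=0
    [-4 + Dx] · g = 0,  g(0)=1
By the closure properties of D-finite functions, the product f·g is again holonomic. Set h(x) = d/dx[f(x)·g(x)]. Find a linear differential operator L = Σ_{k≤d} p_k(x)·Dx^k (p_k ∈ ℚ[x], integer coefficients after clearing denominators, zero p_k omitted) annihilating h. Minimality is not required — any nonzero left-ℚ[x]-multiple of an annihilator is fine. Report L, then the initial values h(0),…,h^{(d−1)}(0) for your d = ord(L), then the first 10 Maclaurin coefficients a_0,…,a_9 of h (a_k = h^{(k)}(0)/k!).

L = 32 - 8·Dx + Dx^2  (order 2).
h: a_k = 16, 0, -256, -2048/3, -2048/3, 0, 32768/45, 262144/315, 131072/315, 0, …
ICs: h(0) = 16, h′(0) = 0.

f: a_k = 4, 0, -32, 0, 128/3, 0, -1024/45, 0, 2048/315, 0, …
g: a_k = 1, 4, 8, 32/3, 32/3, 128/15, 256/45, 1024/315, 512/315, 2048/2835, …
Product ⇒ symmetric product L₀, ord ≤ 2.
Derive L from L₀ (diff closure).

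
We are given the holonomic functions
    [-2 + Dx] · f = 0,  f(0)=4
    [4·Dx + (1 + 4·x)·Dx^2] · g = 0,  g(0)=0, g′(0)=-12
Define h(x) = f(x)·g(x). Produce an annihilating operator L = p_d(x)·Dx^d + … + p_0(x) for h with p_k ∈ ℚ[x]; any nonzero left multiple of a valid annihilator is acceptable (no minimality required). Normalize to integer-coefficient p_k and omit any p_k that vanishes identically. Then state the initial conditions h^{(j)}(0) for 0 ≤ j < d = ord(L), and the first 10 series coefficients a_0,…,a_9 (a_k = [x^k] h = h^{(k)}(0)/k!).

f: a_k = 4, 8, 8, 16/3, 8/3, 16/15, 16/45, 32/315, 8/315, 16/2835, …
g: a_k = 0, -12, 24, -64, 192, -3072/5, 2048, -49152/7, 24576, -262144/3, …
Product ⇒ symmetric product L₀, ord ≤ 2.
L = (-4 + 16·x) - 16·x·Dx + (1 + 4·x)·Dx^2  (order 2).
h: a_k = 0, -48, 0, -160, 384, -6688/5, 13568/3, -1653056/105, 835328/15, -12576224/63, …
ICs: h(0) = 0, h′(0) = -48.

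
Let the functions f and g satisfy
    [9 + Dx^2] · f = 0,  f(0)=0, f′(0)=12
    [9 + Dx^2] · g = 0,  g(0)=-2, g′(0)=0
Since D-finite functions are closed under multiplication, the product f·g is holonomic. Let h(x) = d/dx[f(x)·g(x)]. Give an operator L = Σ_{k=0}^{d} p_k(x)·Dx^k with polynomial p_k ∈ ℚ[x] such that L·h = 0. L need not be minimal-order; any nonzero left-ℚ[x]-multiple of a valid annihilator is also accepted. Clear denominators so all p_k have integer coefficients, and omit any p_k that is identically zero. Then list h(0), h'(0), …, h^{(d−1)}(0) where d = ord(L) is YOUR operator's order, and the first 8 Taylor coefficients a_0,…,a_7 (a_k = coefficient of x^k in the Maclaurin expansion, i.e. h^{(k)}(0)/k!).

f: a_k = 0, 12, 0, -18, 0, 81/10, 0, -243/140, …
g: a_k = -2, 0, 9, 0, -27/4, 0, 81/40, 0, …
h₀=f·g: eliminate ⇒ L₀, order ≤ 2·2.
Differentiate: ansatz ord ≤ ord L₀ ⇒ L.
L = 36 + Dx^2  (order 2).
h: a_k = -24, 0, 432, 0, -1296, 0, 7776/5, 0, …
ICs: h(0) = -24, h′(0) = 0.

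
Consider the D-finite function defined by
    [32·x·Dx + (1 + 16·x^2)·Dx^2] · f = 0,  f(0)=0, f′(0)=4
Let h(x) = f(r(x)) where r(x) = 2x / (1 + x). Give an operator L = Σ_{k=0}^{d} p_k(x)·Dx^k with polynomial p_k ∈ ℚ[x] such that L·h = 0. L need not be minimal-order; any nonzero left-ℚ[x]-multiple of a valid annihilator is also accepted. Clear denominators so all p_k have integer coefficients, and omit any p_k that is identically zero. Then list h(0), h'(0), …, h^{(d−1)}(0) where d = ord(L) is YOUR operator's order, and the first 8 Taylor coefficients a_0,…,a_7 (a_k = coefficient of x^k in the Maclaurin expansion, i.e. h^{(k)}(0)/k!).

f: a_k = 0, 4, 0, -64/3, 0, 1024/5, 0, -16384/7, …
Substitute x→r, Dx→(1/r')Dx; clear ⇒ L₀.
L = (2 + 130·x)·Dx + (1 + 2·x + 65·x^2)·Dx^2  (order 2).
h: a_k = 0, 8, -8, -488/3, 504, 27688/5, -93208/3, -1426888/7, …
ICs: h(0) = 0, h′(0) = 8.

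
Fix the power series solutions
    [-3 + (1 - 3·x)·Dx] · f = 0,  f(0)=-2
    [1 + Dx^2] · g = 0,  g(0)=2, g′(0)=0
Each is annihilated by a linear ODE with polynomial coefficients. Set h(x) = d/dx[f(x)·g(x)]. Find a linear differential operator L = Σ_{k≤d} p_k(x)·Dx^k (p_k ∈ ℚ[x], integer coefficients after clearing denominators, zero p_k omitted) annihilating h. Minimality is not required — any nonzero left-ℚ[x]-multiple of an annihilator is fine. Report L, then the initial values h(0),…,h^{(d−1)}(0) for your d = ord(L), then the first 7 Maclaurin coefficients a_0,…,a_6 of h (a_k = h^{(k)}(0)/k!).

f: a_k = -2, -6, -18, -54, -162, -486, -1458, …
g: a_k = 2, 0, -1, 0, 1/12, 0, -1/360, …
Sym-product of L_f,L_g gives L₀ (≤ ord 2).
Derive L from L₀ (diff closure).
L = (-17 - 6·x + 9·x^2) + (-6 + 18·x)·Dx + (1 - 6·x + 9·x^2)·Dx^2  (order 2).
h: a_k = -12, -68, -306, -3674/3, -9185/2, -495989/30, -3471923/60, …
ICs: h(0) = -12, h′(0) = -68.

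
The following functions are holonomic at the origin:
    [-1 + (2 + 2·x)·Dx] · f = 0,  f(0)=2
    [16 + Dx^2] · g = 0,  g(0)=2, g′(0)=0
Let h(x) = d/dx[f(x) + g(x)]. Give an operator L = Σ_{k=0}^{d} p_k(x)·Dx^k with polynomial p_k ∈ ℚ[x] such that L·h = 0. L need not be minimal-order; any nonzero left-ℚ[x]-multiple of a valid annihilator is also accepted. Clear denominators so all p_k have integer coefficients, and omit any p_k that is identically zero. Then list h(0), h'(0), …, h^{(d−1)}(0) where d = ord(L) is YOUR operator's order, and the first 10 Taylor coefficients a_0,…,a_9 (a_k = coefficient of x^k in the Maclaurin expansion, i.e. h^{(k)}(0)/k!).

L = (-1264 - 2048·x - 1024·x^2) + (-2144 - 6240·x - 6144·x^2 - 2048·x^3)·Dx + (-79 - 128·x - 64·x^2)·Dx^2 + (-134 - 390·x - 384·x^2 - 128·x^3)·Dx^3  (order 3).
h: a_k = 1, -65/2, 3/8, 4081/48, 35/128, -263089/3840, 231/1024, 16642081/645120, 6435/32768, -1108201249/185794560, …
ICs: h(0) = 1, h′(0) = -65/2, h′′(0) = 3/4.

f: a_k = 2, 1, -1/4, 1/8, -5/64, 7/128, -21/512, 33/1024, -429/16384, 715/32768, …
g: a_k = 2, 0, -16, 0, 64/3, 0, -512/45, 0, 1024/315, 0, …
h₀=f+g: left-lcm gives L₀, ord ≤ 3.
h=h₀': d/dx-closure on L₀ ⇒ L.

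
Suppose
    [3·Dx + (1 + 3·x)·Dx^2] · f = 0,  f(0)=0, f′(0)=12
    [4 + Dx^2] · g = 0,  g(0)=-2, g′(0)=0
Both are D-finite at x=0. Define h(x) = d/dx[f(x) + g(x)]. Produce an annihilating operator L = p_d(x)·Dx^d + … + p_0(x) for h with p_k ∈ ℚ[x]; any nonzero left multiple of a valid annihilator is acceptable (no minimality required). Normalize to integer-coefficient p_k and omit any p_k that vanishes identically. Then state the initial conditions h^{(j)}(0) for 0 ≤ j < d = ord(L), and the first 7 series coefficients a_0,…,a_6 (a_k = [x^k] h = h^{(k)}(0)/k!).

f: a_k = 0, 12, -18, 36, -81, 972/5, -486, …
g: a_k = -2, 0, 4, 0, -4/3, 0, 8/45, …
f+g: L₀ = lclm(L_f,L_g), ord ≤ 2+2.
Derive L from L₀ (diff closure).
L = (348 + 144·x + 216·x^2) + (44 + 180·x + 216·x^2 + 216·x^3)·Dx + (87 + 36·x + 54·x^2)·Dx^2 + (11 + 45·x + 54·x^2 + 54·x^3)·Dx^3  (order 3).
h: a_k = 12, -28, 108, -988/3, 972, -43724/15, 8748, …
ICs: h(0) = 12, h′(0) = -28, h′′(0) = 216.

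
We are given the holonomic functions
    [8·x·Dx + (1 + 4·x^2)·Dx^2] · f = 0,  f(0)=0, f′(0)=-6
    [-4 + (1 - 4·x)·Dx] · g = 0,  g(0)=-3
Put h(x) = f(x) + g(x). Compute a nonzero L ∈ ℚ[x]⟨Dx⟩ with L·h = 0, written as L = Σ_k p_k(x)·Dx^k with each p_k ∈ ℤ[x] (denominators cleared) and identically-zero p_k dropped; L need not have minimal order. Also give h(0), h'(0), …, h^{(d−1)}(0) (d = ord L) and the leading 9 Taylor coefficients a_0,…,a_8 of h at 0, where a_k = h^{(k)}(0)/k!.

L = (8 - 128·x - 96·x^2)·Dx + (-13 + 8·x - 100·x^2 - 96·x^3)·Dx^2 + (1 - 3·x - 12·x^3 - 16·x^4)·Dx^3  (order 3).
h: a_k = -3, -18, -48, -184, -768, -15456/5, -12288, -343680/7, -196608, …
ICs: h(0) = -3, h′(0) = -18, h′′(0) = -96.

f: a_k = 0, -6, 0, 8, 0, -96/5, 0, 384/7, 0, …
g: a_k = -3, -12, -48, -192, -768, -3072, -12288, -49152, -196608, …
h₀=f+g: left-lcm gives L₀, ord ≤ 3.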